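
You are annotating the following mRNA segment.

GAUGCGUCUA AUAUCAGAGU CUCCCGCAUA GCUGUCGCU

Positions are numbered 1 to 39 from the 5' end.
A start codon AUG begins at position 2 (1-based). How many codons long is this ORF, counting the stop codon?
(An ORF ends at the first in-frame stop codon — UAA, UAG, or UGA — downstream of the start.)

Codons from position 2: AUG (2–4), CGU (5–7), CUA (8–10), AUA (11–13), UCA (14–16), GAG (17–19), UCU (20–22), CCC (23–25), GCA (26–28), UAG (29–31).
UAG is the first in-frame stop; that's 10 codons including the stop.

10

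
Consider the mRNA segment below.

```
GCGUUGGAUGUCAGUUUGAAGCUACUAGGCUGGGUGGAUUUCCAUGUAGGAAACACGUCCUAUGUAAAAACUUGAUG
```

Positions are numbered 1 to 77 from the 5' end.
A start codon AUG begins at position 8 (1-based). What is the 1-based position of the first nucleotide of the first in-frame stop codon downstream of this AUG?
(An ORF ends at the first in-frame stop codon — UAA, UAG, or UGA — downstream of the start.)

17

Codons from position 8: AUG (8–10), UCA (11–13), GUU (14–16), UGA (17–19).
UGA is a stop codon; it begins at position 17.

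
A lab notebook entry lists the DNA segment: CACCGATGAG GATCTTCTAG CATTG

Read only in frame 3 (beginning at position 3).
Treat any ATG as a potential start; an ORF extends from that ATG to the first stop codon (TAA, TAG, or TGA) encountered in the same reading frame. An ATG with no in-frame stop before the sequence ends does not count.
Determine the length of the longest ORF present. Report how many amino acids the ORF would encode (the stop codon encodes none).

4

Frame 3: CCG ATG AGG ATC TTC TAG CAT — ATG at 6, stop TAG at 18 → 15 nt.
Longest: frame 3, positions 6–20, 15 nt = 5 codons = 4 aa. → 4 amino acids.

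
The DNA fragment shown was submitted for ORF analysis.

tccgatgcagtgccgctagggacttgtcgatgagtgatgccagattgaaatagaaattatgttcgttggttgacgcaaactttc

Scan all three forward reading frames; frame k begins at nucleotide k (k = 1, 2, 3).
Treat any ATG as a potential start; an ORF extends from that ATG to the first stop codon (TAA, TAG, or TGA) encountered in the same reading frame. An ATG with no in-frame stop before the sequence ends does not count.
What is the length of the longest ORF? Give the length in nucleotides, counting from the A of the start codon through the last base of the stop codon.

Frame 1: TCC GAT GCA GTG CCG CTA GGG ACT TGT CGA TGA GTG ATG CCA GAT TGA AAT AGA AAT TAT GTT CGT TGG TTG ACG CAA ACT TTC — ATG at 37, stop TGA at 46 → 12 nt.
Frame 2: CCG ATG CAG TGC CGC TAG GGA CTT GTC GAT GAG TGA TGC CAG ATT GAA ATA GAA ATT ATG TTC GTT GGT TGA CGC AAA CTT — ATG at 5, stop TAG at 17 → 15 nt; ATG at 59, stop TGA at 71 → 15 nt.
Frame 3: CGA TGC AGT GCC GCT AGG GAC TTG TCG ATG AGT GAT GCC AGA TTG AAA TAG AAA TTA TGT TCG TTG GTT GAC GCA AAC TTT — ATG at 30, stop TAG at 51 → 24 nt.
Longest: frame 3, positions 30–53, 24 nt = 8 codons = 7 aa. → 24 nucleotides.

24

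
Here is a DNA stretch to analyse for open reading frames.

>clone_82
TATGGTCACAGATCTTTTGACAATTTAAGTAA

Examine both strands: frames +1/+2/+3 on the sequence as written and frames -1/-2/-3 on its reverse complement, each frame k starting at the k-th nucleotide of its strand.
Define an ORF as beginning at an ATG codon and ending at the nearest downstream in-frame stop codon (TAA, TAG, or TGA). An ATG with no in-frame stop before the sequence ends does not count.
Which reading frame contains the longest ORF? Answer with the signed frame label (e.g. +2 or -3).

Reverse complement (5'→3'): TTACTTAAATTGTCAAAAGATCTGTGACCATA
Frame +1: TAT GGT CAC AGA TCT TTT GAC AAT TTA AGT — no ATG→stop ORF.
Frame +2: ATG GTC ACA GAT CTT TTG ACA ATT TAA GTA — ATG at 2, stop TAA at 26 → 27 nt.
Frame +3: TGG TCA CAG ATC TTT TGA CAA TTT AAG TAA — no ATG→stop ORF.
Frame -1: TTA CTT AAA TTG TCA AAA GAT CTG TGA CCA — no ATG→stop ORF.
Frame -2: TAC TTA AAT TGT CAA AAG ATC TGT GAC CAT — no ATG→stop ORF.
Frame -3: ACT TAA ATT GTC AAA AGA TCT GTG ACC ATA — no ATG→stop ORF.
Longest ORF is 27 nt in frame +2 (positions 2–28).

+2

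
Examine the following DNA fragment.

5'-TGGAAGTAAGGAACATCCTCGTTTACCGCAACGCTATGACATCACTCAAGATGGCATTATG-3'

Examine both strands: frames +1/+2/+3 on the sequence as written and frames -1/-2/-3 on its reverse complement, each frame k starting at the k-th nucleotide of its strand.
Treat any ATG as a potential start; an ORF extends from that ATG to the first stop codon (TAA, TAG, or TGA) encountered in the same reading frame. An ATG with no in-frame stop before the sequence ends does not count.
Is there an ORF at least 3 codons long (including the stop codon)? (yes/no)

Reverse complement (5'→3'): CATAATGCCATCTTGAGTGATGTCATAGCGTTGCGGTAAACGAGGATGTTCCTTACTTCCA
Frame +1: TGG AAG TAA GGA ACA TCC TCG TTT ACC GCA ACG CTA TGA CAT CAC TCA AGA TGG CAT TAT — no ATG→stop ORF.
Frame +2: GGA AGT AAG GAA CAT CCT CGT TTA CCG CAA CGC TAT GAC ATC ACT CAA GAT GGC ATT ATG — no ATG→stop ORF.
Frame +3: GAA GTA AGG AAC ATC CTC GTT TAC CGC AAC GCT ATG ACA TCA CTC AAG ATG GCA TTA — no ATG→stop ORF.
Frame -1: CAT AAT GCC ATC TTG AGT GAT GTC ATA GCG TTG CGG TAA ACG AGG ATG TTC CTT ACT TCC — no ATG→stop ORF.
Frame -2: ATA ATG CCA TCT TGA GTG ATG TCA TAG CGT TGC GGT AAA CGA GGA TGT TCC TTA CTT CCA — ATG at 5, stop TGA at 14 → 12 nt; ATG at 20, stop TAG at 26 → 9 nt.
Frame -3: TAA TGC CAT CTT GAG TGA TGT CAT AGC GTT GCG GTA AAC GAG GAT GTT CCT TAC TTC — no ATG→stop ORF.
Frame -2 has an ORF of 4 codons (positions 5–16) ≥ 3, so yes.

yes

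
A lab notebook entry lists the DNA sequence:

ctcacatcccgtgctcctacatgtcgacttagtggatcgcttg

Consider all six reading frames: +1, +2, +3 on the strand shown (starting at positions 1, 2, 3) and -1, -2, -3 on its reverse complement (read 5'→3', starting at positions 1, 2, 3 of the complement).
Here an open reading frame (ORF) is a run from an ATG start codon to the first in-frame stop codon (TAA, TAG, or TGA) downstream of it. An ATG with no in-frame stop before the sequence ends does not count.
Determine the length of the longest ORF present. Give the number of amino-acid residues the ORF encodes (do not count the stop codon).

Reverse complement (5'→3'): CAAGCGATCCACTAAGTCGACATGTAGGAGCACGGGATGTGAG
Frame +1: CTC ACA TCC CGT GCT CCT ACA TGT CGA CTT AGT GGA TCG CTT — no ATG→stop ORF.
Frame +2: TCA CAT CCC GTG CTC CTA CAT GTC GAC TTA GTG GAT CGC TTG — no ATG→stop ORF.
Frame +3: CAC ATC CCG TGC TCC TAC ATG TCG ACT TAG TGG ATC GCT — ATG at 21, stop TAG at 30 → 12 nt.
Frame -1: CAA GCG ATC CAC TAA GTC GAC ATG TAG GAG CAC GGG ATG TGA — ATG at 22, stop TAG at 25 → 6 nt; ATG at 37, stop TGA at 40 → 6 nt.
Frame -2: AAG CGA TCC ACT AAG TCG ACA TGT AGG AGC ACG GGA TGT GAG — no ATG→stop ORF.
Frame -3: AGC GAT CCA CTA AGT CGA CAT GTA GGA GCA CGG GAT GTG — no ATG→stop ORF.
Longest: frame +3, positions 21–32, 12 nt = 4 codons = 3 aa. → 3 amino acids.

3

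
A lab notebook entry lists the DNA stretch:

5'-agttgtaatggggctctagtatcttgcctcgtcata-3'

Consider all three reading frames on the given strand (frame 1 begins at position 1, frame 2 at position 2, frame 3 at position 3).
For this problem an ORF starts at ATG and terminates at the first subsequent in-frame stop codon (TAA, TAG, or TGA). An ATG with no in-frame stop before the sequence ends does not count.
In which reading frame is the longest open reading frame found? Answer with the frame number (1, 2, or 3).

Frame 1: AGT TGT AAT GGG GCT CTA GTA TCT TGC CTC GTC ATA — no ATG→stop ORF.
Frame 2: GTT GTA ATG GGG CTC TAG TAT CTT GCC TCG TCA — ATG at 8, stop TAG at 17 → 12 nt.
Frame 3: TTG TAA TGG GGC TCT AGT ATC TTG CCT CGT CAT — no ATG→stop ORF.
Longest ORF is 12 nt in frame 2 (positions 8–19).

2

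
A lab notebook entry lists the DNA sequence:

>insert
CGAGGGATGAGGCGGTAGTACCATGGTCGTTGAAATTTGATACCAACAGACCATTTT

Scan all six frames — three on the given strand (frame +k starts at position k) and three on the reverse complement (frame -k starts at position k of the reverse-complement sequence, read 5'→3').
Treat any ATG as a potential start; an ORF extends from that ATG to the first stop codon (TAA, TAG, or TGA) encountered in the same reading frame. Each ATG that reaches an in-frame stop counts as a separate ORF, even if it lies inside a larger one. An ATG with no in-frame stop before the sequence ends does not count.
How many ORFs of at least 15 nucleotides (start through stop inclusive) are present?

Reverse complement (5'→3'): AAAATGGTCTGTTGGTATCAAATTTCAACGACCATGGTACTACCGCCTCATCCCTCG
Frame +1: CGA GGG ATG AGG CGG TAG TAC CAT GGT CGT TGA AAT TTG ATA CCA ACA GAC CAT TTT — ATG at 7, stop TAG at 16 → 12 nt.
Frame +2: GAG GGA TGA GGC GGT AGT ACC ATG GTC GTT GAA ATT TGA TAC CAA CAG ACC ATT — ATG at 23, stop TGA at 38 → 18 nt.
Frame +3: AGG GAT GAG GCG GTA GTA CCA TGG TCG TTG AAA TTT GAT ACC AAC AGA CCA TTT — no ATG→stop ORF.
Frame -1: AAA ATG GTC TGT TGG TAT CAA ATT TCA ACG ACC ATG GTA CTA CCG CCT CAT CCC TCG — no ATG→stop ORF.
Frame -2: AAA TGG TCT GTT GGT ATC AAA TTT CAA CGA CCA TGG TAC TAC CGC CTC ATC CCT — no ATG→stop ORF.
Frame -3: AAT GGT CTG TTG GTA TCA AAT TTC AAC GAC CAT GGT ACT ACC GCC TCA TCC CTC — no ATG→stop ORF.
ORFs ≥ 15 nucleotides: frame +2 23–40 (18 nucleotides). Count = 1.

1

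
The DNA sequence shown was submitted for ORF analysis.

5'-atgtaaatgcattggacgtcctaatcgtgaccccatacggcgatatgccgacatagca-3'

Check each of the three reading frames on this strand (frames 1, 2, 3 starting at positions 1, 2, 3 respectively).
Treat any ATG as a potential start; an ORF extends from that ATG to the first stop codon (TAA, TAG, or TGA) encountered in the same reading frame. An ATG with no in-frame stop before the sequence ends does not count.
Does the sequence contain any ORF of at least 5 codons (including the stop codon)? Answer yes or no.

yes

Frame 1: ATG TAA ATG CAT TGG ACG TCC TAA TCG TGA CCC CAT ACG GCG ATA TGC CGA CAT AGC — ATG at 1, stop TAA at 4 → 6 nt; ATG at 7, stop TAA at 22 → 18 nt.
Frame 2: TGT AAA TGC ATT GGA CGT CCT AAT CGT GAC CCC ATA CGG CGA TAT GCC GAC ATA GCA — no ATG→stop ORF.
Frame 3: GTA AAT GCA TTG GAC GTC CTA ATC GTG ACC CCA TAC GGC GAT ATG CCG ACA TAG — ATG at 45, stop TAG at 54 → 12 nt.
Frame 1 has an ORF of 6 codons (positions 7–24) ≥ 5, so yes.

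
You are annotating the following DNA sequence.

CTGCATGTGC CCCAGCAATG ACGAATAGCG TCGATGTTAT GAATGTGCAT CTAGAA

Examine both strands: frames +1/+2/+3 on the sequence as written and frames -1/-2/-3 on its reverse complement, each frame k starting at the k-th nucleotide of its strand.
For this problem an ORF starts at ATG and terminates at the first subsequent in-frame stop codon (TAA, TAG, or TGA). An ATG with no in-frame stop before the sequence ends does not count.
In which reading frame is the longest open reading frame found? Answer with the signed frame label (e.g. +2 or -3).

+2

Reverse complement (5'→3'): TTCTAGATGCACATTCATAACATCGACGCTATTCGTCATTGCTGGGGCACATGCAG
Frame +1: CTG CAT GTG CCC CAG CAA TGA CGA ATA GCG TCG ATG TTA TGA ATG TGC ATC TAG — ATG at 34, stop TGA at 40 → 9 nt; ATG at 43, stop TAG at 52 → 12 nt.
Frame +2: TGC ATG TGC CCC AGC AAT GAC GAA TAG CGT CGA TGT TAT GAA TGT GCA TCT AGA — ATG at 5, stop TAG at 26 → 24 nt.
Frame +3: GCA TGT GCC CCA GCA ATG ACG AAT AGC GTC GAT GTT ATG AAT GTG CAT CTA GAA — no ATG→stop ORF.
Frame -1: TTC TAG ATG CAC ATT CAT AAC ATC GAC GCT ATT CGT CAT TGC TGG GGC ACA TGC — no ATG→stop ORF.
Frame -2: TCT AGA TGC ACA TTC ATA ACA TCG ACG CTA TTC GTC ATT GCT GGG GCA CAT GCA — no ATG→stop ORF.
Frame -3: CTA GAT GCA CAT TCA TAA CAT CGA CGC TAT TCG TCA TTG CTG GGG CAC ATG CAG — no ATG→stop ORF.
Longest ORF is 24 nt in frame +2 (positions 5–28).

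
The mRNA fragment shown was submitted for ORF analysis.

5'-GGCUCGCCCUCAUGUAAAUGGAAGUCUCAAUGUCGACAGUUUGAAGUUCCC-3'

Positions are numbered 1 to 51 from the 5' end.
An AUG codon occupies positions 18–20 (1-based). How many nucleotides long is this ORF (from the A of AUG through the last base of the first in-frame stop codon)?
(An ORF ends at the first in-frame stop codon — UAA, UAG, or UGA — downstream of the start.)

27

Codons from position 18: AUG (18–20), GAA (21–23), GUC (24–26), UCA (27–29), AUG (30–32), UCG (33–35), ACA (36–38), GUU (39–41), UGA (42–44).
UGA is the first in-frame stop; ORF spans 18–44, 27 nucleotides.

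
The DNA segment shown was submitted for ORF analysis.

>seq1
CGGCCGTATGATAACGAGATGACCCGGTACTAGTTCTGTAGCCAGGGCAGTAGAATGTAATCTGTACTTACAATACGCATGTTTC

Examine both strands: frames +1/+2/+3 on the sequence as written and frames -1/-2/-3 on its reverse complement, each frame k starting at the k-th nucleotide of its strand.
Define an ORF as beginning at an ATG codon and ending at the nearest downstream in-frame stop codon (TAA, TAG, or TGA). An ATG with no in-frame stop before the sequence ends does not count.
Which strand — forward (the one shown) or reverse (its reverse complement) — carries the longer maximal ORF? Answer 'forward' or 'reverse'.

Reverse complement (5'→3'): GAAACATGCGTATTGTAAGTACAGATTACATTCTACTGCCCTGGCTACAGAACTAGTACCGGGTCATCTCGTTATCATACGGCCG
Frame +1: CGG CCG TAT GAT AAC GAG ATG ACC CGG TAC TAG TTC TGT AGC CAG GGC AGT AGA ATG TAA TCT GTA CTT ACA ATA CGC ATG TTT — ATG at 19, stop TAG at 31 → 15 nt; ATG at 55, stop TAA at 58 → 6 nt.
Frame +2: GGC CGT ATG ATA ACG AGA TGA CCC GGT ACT AGT TCT GTA GCC AGG GCA GTA GAA TGT AAT CTG TAC TTA CAA TAC GCA TGT TTC — ATG at 8, stop TGA at 20 → 15 nt.
Frame +3: GCC GTA TGA TAA CGA GAT GAC CCG GTA CTA GTT CTG TAG CCA GGG CAG TAG AAT GTA ATC TGT ACT TAC AAT ACG CAT GTT — no ATG→stop ORF.
Frame -1: GAA ACA TGC GTA TTG TAA GTA CAG ATT ACA TTC TAC TGC CCT GGC TAC AGA ACT AGT ACC GGG TCA TCT CGT TAT CAT ACG GCC — no ATG→stop ORF.
Frame -2: AAA CAT GCG TAT TGT AAG TAC AGA TTA CAT TCT ACT GCC CTG GCT ACA GAA CTA GTA CCG GGT CAT CTC GTT ATC ATA CGG CCG — no ATG→stop ORF.
Frame -3: AAC ATG CGT ATT GTA AGT ACA GAT TAC ATT CTA CTG CCC TGG CTA CAG AAC TAG TAC CGG GTC ATC TCG TTA TCA TAC GGC — ATG at 6, stop TAG at 54 → 51 nt.
Forward-strand max 15 nt; reverse-strand max 51 nt. The reverse strand has the longer ORF.

reverse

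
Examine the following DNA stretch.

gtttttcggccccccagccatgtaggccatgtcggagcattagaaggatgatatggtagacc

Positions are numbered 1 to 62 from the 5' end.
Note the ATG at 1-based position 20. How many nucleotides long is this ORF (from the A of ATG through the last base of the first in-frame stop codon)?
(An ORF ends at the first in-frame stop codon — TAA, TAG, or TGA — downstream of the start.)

6

Codons from position 20: ATG (20–22), TAG (23–25).
TAG is the first in-frame stop; ORF spans 20–25, 6 nucleotides.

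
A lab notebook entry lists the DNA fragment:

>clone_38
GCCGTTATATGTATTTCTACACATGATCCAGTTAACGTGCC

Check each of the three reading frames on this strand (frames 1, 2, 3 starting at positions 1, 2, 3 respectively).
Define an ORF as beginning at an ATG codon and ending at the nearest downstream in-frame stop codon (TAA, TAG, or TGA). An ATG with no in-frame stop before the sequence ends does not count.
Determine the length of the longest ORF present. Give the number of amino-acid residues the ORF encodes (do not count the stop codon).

5

Frame 1: GCC GTT ATA TGT ATT TCT ACA CAT GAT CCA GTT AAC GTG — no ATG→stop ORF.
Frame 2: CCG TTA TAT GTA TTT CTA CAC ATG ATC CAG TTA ACG TGC — no ATG→stop ORF.
Frame 3: CGT TAT ATG TAT TTC TAC ACA TGA TCC AGT TAA CGT GCC — ATG at 9, stop TGA at 24 → 18 nt.
Longest: frame 3, positions 9–26, 18 nt = 6 codons = 5 aa. → 5 amino acids.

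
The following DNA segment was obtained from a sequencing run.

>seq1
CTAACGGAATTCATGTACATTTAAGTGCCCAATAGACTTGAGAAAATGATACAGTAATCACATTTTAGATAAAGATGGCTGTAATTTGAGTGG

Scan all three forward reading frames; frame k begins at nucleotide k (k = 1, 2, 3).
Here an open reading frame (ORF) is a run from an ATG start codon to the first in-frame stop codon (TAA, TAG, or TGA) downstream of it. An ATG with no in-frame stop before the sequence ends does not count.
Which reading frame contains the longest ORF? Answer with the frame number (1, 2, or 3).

Frame 1: CTA ACG GAA TTC ATG TAC ATT TAA GTG CCC AAT AGA CTT GAG AAA ATG ATA CAG TAA TCA CAT TTT AGA TAA AGA TGG CTG TAA TTT GAG TGG — ATG at 13, stop TAA at 22 → 12 nt; ATG at 46, stop TAA at 55 → 12 nt.
Frame 2: TAA CGG AAT TCA TGT ACA TTT AAG TGC CCA ATA GAC TTG AGA AAA TGA TAC AGT AAT CAC ATT TTA GAT AAA GAT GGC TGT AAT TTG AGT — no ATG→stop ORF.
Frame 3: AAC GGA ATT CAT GTA CAT TTA AGT GCC CAA TAG ACT TGA GAA AAT GAT ACA GTA ATC ACA TTT TAG ATA AAG ATG GCT GTA ATT TGA GTG — ATG at 75, stop TGA at 87 → 15 nt.
Longest ORF is 15 nt in frame 3 (positions 75–89).

3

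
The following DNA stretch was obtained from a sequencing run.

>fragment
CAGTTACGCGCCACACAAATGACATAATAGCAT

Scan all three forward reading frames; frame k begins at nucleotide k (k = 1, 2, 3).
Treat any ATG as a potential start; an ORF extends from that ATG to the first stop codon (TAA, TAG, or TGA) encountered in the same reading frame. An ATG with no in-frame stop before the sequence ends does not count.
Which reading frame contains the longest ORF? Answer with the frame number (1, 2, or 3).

1

Frame 1: CAG TTA CGC GCC ACA CAA ATG ACA TAA TAG CAT — ATG at 19, stop TAA at 25 → 9 nt.
Frame 2: AGT TAC GCG CCA CAC AAA TGA CAT AAT AGC — no ATG→stop ORF.
Frame 3: GTT ACG CGC CAC ACA AAT GAC ATA ATA GCA — no ATG→stop ORF.
Longest ORF is 9 nt in frame 1 (positions 19–27).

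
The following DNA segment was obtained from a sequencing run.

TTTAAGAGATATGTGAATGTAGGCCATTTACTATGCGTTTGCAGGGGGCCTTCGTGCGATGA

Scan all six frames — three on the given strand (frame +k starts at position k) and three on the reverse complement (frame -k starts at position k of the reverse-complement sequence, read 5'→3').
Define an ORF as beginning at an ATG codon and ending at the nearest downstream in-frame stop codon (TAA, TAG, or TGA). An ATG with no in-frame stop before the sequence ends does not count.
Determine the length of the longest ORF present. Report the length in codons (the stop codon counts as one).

Reverse complement (5'→3'): TCATCGCACGAAGGCCCCCTGCAAACGCATAGTAAATGGCCTACATTCACATATCTCTTAAA
Frame +1: TTT AAG AGA TAT GTG AAT GTA GGC CAT TTA CTA TGC GTT TGC AGG GGG CCT TCG TGC GAT — no ATG→stop ORF.
Frame +2: TTA AGA GAT ATG TGA ATG TAG GCC ATT TAC TAT GCG TTT GCA GGG GGC CTT CGT GCG ATG — ATG at 11, stop TGA at 14 → 6 nt; ATG at 17, stop TAG at 20 → 6 nt.
Frame +3: TAA GAG ATA TGT GAA TGT AGG CCA TTT ACT ATG CGT TTG CAG GGG GCC TTC GTG CGA TGA — ATG at 33, stop TGA at 60 → 30 nt.
Frame -1: TCA TCG CAC GAA GGC CCC CTG CAA ACG CAT AGT AAA TGG CCT ACA TTC ACA TAT CTC TTA — no ATG→stop ORF.
Frame -2: CAT CGC ACG AAG GCC CCC TGC AAA CGC ATA GTA AAT GGC CTA CAT TCA CAT ATC TCT TAA — no ATG→stop ORF.
Frame -3: ATC GCA CGA AGG CCC CCT GCA AAC GCA TAG TAA ATG GCC TAC ATT CAC ATA TCT CTT AAA — no ATG→stop ORF.
Longest: frame +3, positions 33–62, 30 nt = 10 codons = 9 aa. → 10 codons.

10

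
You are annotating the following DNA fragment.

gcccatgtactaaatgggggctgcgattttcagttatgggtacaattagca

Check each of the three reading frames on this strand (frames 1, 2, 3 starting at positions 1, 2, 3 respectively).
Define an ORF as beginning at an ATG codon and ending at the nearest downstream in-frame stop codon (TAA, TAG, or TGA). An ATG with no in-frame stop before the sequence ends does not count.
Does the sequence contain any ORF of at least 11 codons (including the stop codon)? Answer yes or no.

yes

Frame 1: GCC CAT GTA CTA AAT GGG GGC TGC GAT TTT CAG TTA TGG GTA CAA TTA GCA — no ATG→stop ORF.
Frame 2: CCC ATG TAC TAA ATG GGG GCT GCG ATT TTC AGT TAT GGG TAC AAT TAG — ATG at 5, stop TAA at 11 → 9 nt; ATG at 14, stop TAG at 47 → 36 nt.
Frame 3: CCA TGT ACT AAA TGG GGG CTG CGA TTT TCA GTT ATG GGT ACA ATT AGC — no ATG→stop ORF.
Frame 2 has an ORF of 12 codons (positions 14–49) ≥ 11, so yes.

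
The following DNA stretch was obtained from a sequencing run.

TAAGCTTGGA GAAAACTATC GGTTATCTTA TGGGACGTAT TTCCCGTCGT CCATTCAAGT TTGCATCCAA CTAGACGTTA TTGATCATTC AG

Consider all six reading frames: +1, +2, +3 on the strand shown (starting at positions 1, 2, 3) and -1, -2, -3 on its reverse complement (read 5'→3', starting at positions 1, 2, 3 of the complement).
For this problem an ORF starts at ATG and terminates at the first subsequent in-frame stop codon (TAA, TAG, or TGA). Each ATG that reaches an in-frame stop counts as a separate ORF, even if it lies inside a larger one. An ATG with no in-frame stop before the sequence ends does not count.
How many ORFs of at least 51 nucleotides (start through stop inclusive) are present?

Reverse complement (5'→3'): CTGAATGATCAATAACGTCTAGTTGGATGCAAACTTGAATGGACGACGGGAAATACGTCCCATAAGATAACCGATAGTTTTCTCCAAGCTTA
Frame +1: TAA GCT TGG AGA AAA CTA TCG GTT ATC TTA TGG GAC GTA TTT CCC GTC GTC CAT TCA AGT TTG CAT CCA ACT AGA CGT TAT TGA TCA TTC — no ATG→stop ORF.
Frame +2: AAG CTT GGA GAA AAC TAT CGG TTA TCT TAT GGG ACG TAT TTC CCG TCG TCC ATT CAA GTT TGC ATC CAA CTA GAC GTT ATT GAT CAT TCA — no ATG→stop ORF.
Frame +3: AGC TTG GAG AAA ACT ATC GGT TAT CTT ATG GGA CGT ATT TCC CGT CGT CCA TTC AAG TTT GCA TCC AAC TAG ACG TTA TTG ATC ATT CAG — ATG at 30, stop TAG at 72 → 45 nt.
Frame -1: CTG AAT GAT CAA TAA CGT CTA GTT GGA TGC AAA CTT GAA TGG ACG ACG GGA AAT ACG TCC CAT AAG ATA ACC GAT AGT TTT CTC CAA GCT — no ATG→stop ORF.
Frame -2: TGA ATG ATC AAT AAC GTC TAG TTG GAT GCA AAC TTG AAT GGA CGA CGG GAA ATA CGT CCC ATA AGA TAA CCG ATA GTT TTC TCC AAG CTT — ATG at 5, stop TAG at 20 → 18 nt.
Frame -3: GAA TGA TCA ATA ACG TCT AGT TGG ATG CAA ACT TGA ATG GAC GAC GGG AAA TAC GTC CCA TAA GAT AAC CGA TAG TTT TCT CCA AGC TTA — ATG at 27, stop TGA at 36 → 12 nt; ATG at 39, stop TAA at 63 → 27 nt.
No ORF reaches 51 nucleotides. Count = 0.

0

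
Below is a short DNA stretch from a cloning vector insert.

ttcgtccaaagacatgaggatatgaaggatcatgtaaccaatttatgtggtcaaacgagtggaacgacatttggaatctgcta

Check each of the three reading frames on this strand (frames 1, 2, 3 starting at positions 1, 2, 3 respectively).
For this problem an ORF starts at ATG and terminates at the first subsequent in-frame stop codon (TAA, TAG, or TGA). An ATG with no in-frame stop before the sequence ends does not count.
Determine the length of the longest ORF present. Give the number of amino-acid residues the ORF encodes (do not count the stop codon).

3

Frame 1: TTC GTC CAA AGA CAT GAG GAT ATG AAG GAT CAT GTA ACC AAT TTA TGT GGT CAA ACG AGT GGA ACG ACA TTT GGA ATC TGC — no ATG→stop ORF.
Frame 2: TCG TCC AAA GAC ATG AGG ATA TGA AGG ATC ATG TAA CCA ATT TAT GTG GTC AAA CGA GTG GAA CGA CAT TTG GAA TCT GCT — ATG at 14, stop TGA at 23 → 12 nt; ATG at 32, stop TAA at 35 → 6 nt.
Frame 3: CGT CCA AAG ACA TGA GGA TAT GAA GGA TCA TGT AAC CAA TTT ATG TGG TCA AAC GAG TGG AAC GAC ATT TGG AAT CTG CTA — no ATG→stop ORF.
Longest: frame 2, positions 14–25, 12 nt = 4 codons = 3 aa. → 3 amino acids.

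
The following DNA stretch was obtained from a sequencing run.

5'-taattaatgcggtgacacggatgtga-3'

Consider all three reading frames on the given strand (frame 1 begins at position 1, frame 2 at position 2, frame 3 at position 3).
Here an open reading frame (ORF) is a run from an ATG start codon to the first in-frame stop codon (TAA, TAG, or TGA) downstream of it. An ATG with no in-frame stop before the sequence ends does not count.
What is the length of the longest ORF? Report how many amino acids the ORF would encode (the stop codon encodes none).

Frame 1: TAA TTA ATG CGG TGA CAC GGA TGT — ATG at 7, stop TGA at 13 → 9 nt.
Frame 2: AAT TAA TGC GGT GAC ACG GAT GTG — no ATG→stop ORF.
Frame 3: ATT AAT GCG GTG ACA CGG ATG TGA — ATG at 21, stop TGA at 24 → 6 nt.
Longest: frame 1, positions 7–15, 9 nt = 3 codons = 2 aa. → 2 amino acids.

2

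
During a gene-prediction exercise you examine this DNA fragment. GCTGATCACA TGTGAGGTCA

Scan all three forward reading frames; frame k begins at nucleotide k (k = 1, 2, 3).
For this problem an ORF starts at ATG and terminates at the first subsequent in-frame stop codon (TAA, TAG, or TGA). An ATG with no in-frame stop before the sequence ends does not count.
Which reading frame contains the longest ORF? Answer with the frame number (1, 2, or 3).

1

Frame 1: GCT GAT CAC ATG TGA GGT — ATG at 10, stop TGA at 13 → 6 nt.
Frame 2: CTG ATC ACA TGT GAG GTC — no ATG→stop ORF.
Frame 3: TGA TCA CAT GTG AGG TCA — no ATG→stop ORF.
Longest ORF is 6 nt in frame 1 (positions 10–15).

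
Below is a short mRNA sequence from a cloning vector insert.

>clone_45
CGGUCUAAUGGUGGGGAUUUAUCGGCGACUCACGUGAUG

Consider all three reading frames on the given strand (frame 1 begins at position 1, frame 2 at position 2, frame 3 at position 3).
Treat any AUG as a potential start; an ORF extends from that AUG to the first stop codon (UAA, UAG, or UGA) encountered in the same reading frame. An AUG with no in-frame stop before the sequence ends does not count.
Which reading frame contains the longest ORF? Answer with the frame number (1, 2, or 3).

Frame 1: CGG UCU AAU GGU GGG GAU UUA UCG GCG ACU CAC GUG AUG — no AUG→stop ORF.
Frame 2: GGU CUA AUG GUG GGG AUU UAU CGG CGA CUC ACG UGA — AUG at 8, stop UGA at 35 → 30 nt.
Frame 3: GUC UAA UGG UGG GGA UUU AUC GGC GAC UCA CGU GAU — no AUG→stop ORF.
Longest ORF is 30 nt in frame 2 (positions 8–37).

2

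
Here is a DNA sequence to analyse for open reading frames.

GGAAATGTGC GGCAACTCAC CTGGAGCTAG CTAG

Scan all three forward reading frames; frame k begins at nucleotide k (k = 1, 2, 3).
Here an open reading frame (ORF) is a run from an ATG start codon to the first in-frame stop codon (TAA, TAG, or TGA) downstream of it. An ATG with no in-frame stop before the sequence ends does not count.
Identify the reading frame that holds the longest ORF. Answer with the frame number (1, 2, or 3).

Frame 1: GGA AAT GTG CGG CAA CTC ACC TGG AGC TAG CTA — no ATG→stop ORF.
Frame 2: GAA ATG TGC GGC AAC TCA CCT GGA GCT AGC TAG — ATG at 5, stop TAG at 32 → 30 nt.
Frame 3: AAA TGT GCG GCA ACT CAC CTG GAG CTA GCT — no ATG→stop ORF.
Longest ORF is 30 nt in frame 2 (positions 5–34).

2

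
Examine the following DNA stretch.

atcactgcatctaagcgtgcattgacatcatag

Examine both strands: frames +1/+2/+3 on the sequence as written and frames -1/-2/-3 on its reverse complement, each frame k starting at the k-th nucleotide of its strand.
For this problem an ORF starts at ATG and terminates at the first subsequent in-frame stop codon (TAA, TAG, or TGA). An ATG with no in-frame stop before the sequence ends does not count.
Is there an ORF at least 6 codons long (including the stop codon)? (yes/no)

yes

Reverse complement (5'→3'): CTATGATGTCAATGCACGCTTAGATGCAGTGAT
Frame +1: ATC ACT GCA TCT AAG CGT GCA TTG ACA TCA TAG — no ATG→stop ORF.
Frame +2: TCA CTG CAT CTA AGC GTG CAT TGA CAT CAT — no ATG→stop ORF.
Frame +3: CAC TGC ATC TAA GCG TGC ATT GAC ATC ATA — no ATG→stop ORF.
Frame -1: CTA TGA TGT CAA TGC ACG CTT AGA TGC AGT GAT — no ATG→stop ORF.
Frame -2: TAT GAT GTC AAT GCA CGC TTA GAT GCA GTG — no ATG→stop ORF.
Frame -3: ATG ATG TCA ATG CAC GCT TAG ATG CAG TGA — ATG at 3, stop TAG at 21 → 21 nt; ATG at 6, stop TAG at 21 → 18 nt; ATG at 12, stop TAG at 21 → 12 nt; ATG at 24, stop TGA at 30 → 9 nt.
Frame -3 has an ORF of 7 codons (positions 3–23) ≥ 6, so yes.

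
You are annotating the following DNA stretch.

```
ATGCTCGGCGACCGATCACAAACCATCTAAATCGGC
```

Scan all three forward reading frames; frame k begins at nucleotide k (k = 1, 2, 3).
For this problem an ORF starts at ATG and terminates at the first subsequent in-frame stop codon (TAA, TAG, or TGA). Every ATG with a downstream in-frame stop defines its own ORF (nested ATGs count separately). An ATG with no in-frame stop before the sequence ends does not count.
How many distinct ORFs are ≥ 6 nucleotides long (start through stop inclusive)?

Frame 1: ATG CTC GGC GAC CGA TCA CAA ACC ATC TAA ATC GGC — ATG at 1, stop TAA at 28 → 30 nt.
Frame 2: TGC TCG GCG ACC GAT CAC AAA CCA TCT AAA TCG — no ATG→stop ORF.
Frame 3: GCT CGG CGA CCG ATC ACA AAC CAT CTA AAT CGG — no ATG→stop ORF.
ORFs ≥ 6 nucleotides: frame 1 1–30 (30 nucleotides). Count = 1.

1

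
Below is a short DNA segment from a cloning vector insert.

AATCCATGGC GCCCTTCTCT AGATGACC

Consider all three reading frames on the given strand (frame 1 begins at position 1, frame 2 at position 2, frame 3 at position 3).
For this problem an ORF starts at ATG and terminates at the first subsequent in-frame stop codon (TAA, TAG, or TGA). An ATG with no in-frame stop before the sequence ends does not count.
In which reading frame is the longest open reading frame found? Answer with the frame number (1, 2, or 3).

3

Frame 1: AAT CCA TGG CGC CCT TCT CTA GAT GAC — no ATG→stop ORF.
Frame 2: ATC CAT GGC GCC CTT CTC TAG ATG ACC — no ATG→stop ORF.
Frame 3: TCC ATG GCG CCC TTC TCT AGA TGA — ATG at 6, stop TGA at 24 → 21 nt.
Longest ORF is 21 nt in frame 3 (positions 6–26).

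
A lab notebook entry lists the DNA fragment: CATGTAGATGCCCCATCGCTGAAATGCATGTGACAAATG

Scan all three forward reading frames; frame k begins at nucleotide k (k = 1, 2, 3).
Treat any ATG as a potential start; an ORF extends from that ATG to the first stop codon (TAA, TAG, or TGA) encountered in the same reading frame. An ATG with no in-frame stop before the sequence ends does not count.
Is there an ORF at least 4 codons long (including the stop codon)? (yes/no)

Frame 1: CAT GTA GAT GCC CCA TCG CTG AAA TGC ATG TGA CAA ATG — ATG at 28, stop TGA at 31 → 6 nt.
Frame 2: ATG TAG ATG CCC CAT CGC TGA AAT GCA TGT GAC AAA — ATG at 2, stop TAG at 5 → 6 nt; ATG at 8, stop TGA at 20 → 15 nt.
Frame 3: TGT AGA TGC CCC ATC GCT GAA ATG CAT GTG ACA AAT — no ATG→stop ORF.
Frame 2 has an ORF of 5 codons (positions 8–22) ≥ 4, so yes.

yes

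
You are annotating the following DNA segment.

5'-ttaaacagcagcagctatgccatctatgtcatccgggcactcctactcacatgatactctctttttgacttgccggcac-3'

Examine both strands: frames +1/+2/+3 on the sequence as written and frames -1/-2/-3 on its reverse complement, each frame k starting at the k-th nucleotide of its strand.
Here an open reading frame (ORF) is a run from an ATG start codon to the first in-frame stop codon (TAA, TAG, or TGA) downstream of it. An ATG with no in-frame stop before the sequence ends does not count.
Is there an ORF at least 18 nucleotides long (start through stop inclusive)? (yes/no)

yes

Reverse complement (5'→3'): GTGCCGGCAAGTCAAAAAGAGAGTATCATGTGAGTAGGAGTGCCCGGATGACATAGATGGCATAGCTGCTGCTGTTTAA
Frame +1: TTA AAC AGC AGC AGC TAT GCC ATC TAT GTC ATC CGG GCA CTC CTA CTC ACA TGA TAC TCT CTT TTT GAC TTG CCG GCA — no ATG→stop ORF.
Frame +2: TAA ACA GCA GCA GCT ATG CCA TCT ATG TCA TCC GGG CAC TCC TAC TCA CAT GAT ACT CTC TTT TTG ACT TGC CGG CAC — no ATG→stop ORF.
Frame +3: AAA CAG CAG CAG CTA TGC CAT CTA TGT CAT CCG GGC ACT CCT ACT CAC ATG ATA CTC TCT TTT TGA CTT GCC GGC — ATG at 51, stop TGA at 66 → 18 nt.
Frame -1: GTG CCG GCA AGT CAA AAA GAG AGT ATC ATG TGA GTA GGA GTG CCC GGA TGA CAT AGA TGG CAT AGC TGC TGC TGT TTA — ATG at 28, stop TGA at 31 → 6 nt.
Frame -2: TGC CGG CAA GTC AAA AAG AGA GTA TCA TGT GAG TAG GAG TGC CCG GAT GAC ATA GAT GGC ATA GCT GCT GCT GTT TAA — no ATG→stop ORF.
Frame -3: GCC GGC AAG TCA AAA AGA GAG TAT CAT GTG AGT AGG AGT GCC CGG ATG ACA TAG ATG GCA TAG CTG CTG CTG TTT — ATG at 48, stop TAG at 54 → 9 nt; ATG at 57, stop TAG at 63 → 9 nt.
Frame +3 has an ORF of 18 nucleotides (positions 51–68) ≥ 18, so yes.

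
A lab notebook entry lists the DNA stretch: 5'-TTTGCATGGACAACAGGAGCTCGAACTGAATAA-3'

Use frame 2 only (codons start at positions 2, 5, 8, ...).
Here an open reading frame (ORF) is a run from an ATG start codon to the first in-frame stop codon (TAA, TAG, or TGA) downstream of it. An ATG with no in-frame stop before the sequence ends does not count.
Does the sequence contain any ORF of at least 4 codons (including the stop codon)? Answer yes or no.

no

Frame 2: TTG CAT GGA CAA CAG GAG CTC GAA CTG AAT — no ATG→stop ORF.
Largest ORF found is 0 codons < 4, so no.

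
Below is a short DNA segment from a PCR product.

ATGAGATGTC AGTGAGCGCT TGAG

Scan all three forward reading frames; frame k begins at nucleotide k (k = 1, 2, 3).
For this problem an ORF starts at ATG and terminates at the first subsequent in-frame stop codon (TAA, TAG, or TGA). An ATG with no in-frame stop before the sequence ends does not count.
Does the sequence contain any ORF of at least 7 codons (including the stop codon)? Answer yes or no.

Frame 1: ATG AGA TGT CAG TGA GCG CTT GAG — ATG at 1, stop TGA at 13 → 15 nt.
Frame 2: TGA GAT GTC AGT GAG CGC TTG — no ATG→stop ORF.
Frame 3: GAG ATG TCA GTG AGC GCT TGA — ATG at 6, stop TGA at 21 → 18 nt.
Largest ORF found is 6 codons < 7, so no.

no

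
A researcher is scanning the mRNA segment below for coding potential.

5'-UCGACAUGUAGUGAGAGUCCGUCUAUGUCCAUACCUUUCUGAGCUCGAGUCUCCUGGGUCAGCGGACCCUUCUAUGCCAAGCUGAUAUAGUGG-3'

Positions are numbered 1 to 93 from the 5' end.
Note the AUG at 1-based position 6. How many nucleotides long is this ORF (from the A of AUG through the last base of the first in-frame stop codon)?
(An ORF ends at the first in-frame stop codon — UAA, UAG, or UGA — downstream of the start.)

6

Codons from position 6: AUG (6–8), UAG (9–11).
UAG is the first in-frame stop; ORF spans 6–11, 6 nucleotides.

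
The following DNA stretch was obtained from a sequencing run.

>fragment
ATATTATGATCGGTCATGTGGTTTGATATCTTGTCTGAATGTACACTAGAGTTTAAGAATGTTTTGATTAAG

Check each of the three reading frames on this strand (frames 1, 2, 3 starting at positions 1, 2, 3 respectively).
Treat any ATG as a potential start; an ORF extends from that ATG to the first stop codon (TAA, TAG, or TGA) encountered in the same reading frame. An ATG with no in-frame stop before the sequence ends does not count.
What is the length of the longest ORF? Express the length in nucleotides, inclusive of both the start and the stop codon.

21

Frame 1: ATA TTA TGA TCG GTC ATG TGG TTT GAT ATC TTG TCT GAA TGT ACA CTA GAG TTT AAG AAT GTT TTG ATT AAG — no ATG→stop ORF.
Frame 2: TAT TAT GAT CGG TCA TGT GGT TTG ATA TCT TGT CTG AAT GTA CAC TAG AGT TTA AGA ATG TTT TGA TTA — ATG at 59, stop TGA at 65 → 9 nt.
Frame 3: ATT ATG ATC GGT CAT GTG GTT TGA TAT CTT GTC TGA ATG TAC ACT AGA GTT TAA GAA TGT TTT GAT TAA — ATG at 6, stop TGA at 24 → 21 nt; ATG at 39, stop TAA at 54 → 18 nt.
Longest: frame 3, positions 6–26, 21 nt = 7 codons = 6 aa. → 21 nucleotides.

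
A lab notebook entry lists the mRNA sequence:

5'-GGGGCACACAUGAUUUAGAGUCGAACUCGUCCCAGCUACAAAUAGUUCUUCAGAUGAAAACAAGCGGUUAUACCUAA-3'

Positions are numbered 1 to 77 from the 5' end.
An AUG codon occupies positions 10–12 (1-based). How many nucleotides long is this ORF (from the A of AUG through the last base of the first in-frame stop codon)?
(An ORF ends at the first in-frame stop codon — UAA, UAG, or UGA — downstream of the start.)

Codons from position 10: AUG (10–12), AUU (13–15), UAG (16–18).
UAG is the first in-frame stop; ORF spans 10–18, 9 nucleotides.

9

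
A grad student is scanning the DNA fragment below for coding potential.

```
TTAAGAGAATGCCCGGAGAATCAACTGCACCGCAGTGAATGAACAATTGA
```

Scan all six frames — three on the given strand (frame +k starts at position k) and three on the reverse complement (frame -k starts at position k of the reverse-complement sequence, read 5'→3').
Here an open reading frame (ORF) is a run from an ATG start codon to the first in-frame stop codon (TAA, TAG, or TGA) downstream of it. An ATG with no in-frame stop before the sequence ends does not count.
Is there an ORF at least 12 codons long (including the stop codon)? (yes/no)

no

Reverse complement (5'→3'): TCAATTGTTCATTCACTGCGGTGCAGTTGATTCTCCGGGCATTCTCTTAA
Frame +1: TTA AGA GAA TGC CCG GAG AAT CAA CTG CAC CGC AGT GAA TGA ACA ATT — no ATG→stop ORF.
Frame +2: TAA GAG AAT GCC CGG AGA ATC AAC TGC ACC GCA GTG AAT GAA CAA TTG — no ATG→stop ORF.
Frame +3: AAG AGA ATG CCC GGA GAA TCA ACT GCA CCG CAG TGA ATG AAC AAT TGA — ATG at 9, stop TGA at 36 → 30 nt; ATG at 39, stop TGA at 48 → 12 nt.
Frame -1: TCA ATT GTT CAT TCA CTG CGG TGC AGT TGA TTC TCC GGG CAT TCT CTT — no ATG→stop ORF.
Frame -2: CAA TTG TTC ATT CAC TGC GGT GCA GTT GAT TCT CCG GGC ATT CTC TTA — no ATG→stop ORF.
Frame -3: AAT TGT TCA TTC ACT GCG GTG CAG TTG ATT CTC CGG GCA TTC TCT TAA — no ATG→stop ORF.
Largest ORF found is 10 codons < 12, so no.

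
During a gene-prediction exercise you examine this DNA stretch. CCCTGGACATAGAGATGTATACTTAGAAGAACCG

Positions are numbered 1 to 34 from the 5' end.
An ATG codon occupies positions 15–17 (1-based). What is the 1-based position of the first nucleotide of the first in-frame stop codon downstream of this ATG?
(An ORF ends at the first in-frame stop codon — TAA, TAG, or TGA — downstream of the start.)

Codons from position 15: ATG (15–17), TAT (18–20), ACT (21–23), TAG (24–26).
TAG is a stop codon; it begins at position 24.

24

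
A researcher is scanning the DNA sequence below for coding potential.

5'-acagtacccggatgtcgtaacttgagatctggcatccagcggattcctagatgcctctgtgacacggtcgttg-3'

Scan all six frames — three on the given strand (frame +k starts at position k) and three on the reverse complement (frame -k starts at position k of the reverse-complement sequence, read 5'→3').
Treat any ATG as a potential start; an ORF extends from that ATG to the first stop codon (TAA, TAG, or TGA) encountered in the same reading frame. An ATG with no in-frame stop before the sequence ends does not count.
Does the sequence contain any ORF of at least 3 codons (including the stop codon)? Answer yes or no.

yes

Reverse complement (5'→3'): CAACGACCGTGTCACAGAGGCATCTAGGAATCCGCTGGATGCCAGATCTCAAGTTACGACATCCGGGTACTGT
Frame +1: ACA GTA CCC GGA TGT CGT AAC TTG AGA TCT GGC ATC CAG CGG ATT CCT AGA TGC CTC TGT GAC ACG GTC GTT — no ATG→stop ORF.
Frame +2: CAG TAC CCG GAT GTC GTA ACT TGA GAT CTG GCA TCC AGC GGA TTC CTA GAT GCC TCT GTG ACA CGG TCG TTG — no ATG→stop ORF.
Frame +3: AGT ACC CGG ATG TCG TAA CTT GAG ATC TGG CAT CCA GCG GAT TCC TAG ATG CCT CTG TGA CAC GGT CGT — ATG at 12, stop TAA at 18 → 9 nt; ATG at 51, stop TGA at 60 → 12 nt.
Frame -1: CAA CGA CCG TGT CAC AGA GGC ATC TAG GAA TCC GCT GGA TGC CAG ATC TCA AGT TAC GAC ATC CGG GTA CTG — no ATG→stop ORF.
Frame -2: AAC GAC CGT GTC ACA GAG GCA TCT AGG AAT CCG CTG GAT GCC AGA TCT CAA GTT ACG ACA TCC GGG TAC TGT — no ATG→stop ORF.
Frame -3: ACG ACC GTG TCA CAG AGG CAT CTA GGA ATC CGC TGG ATG CCA GAT CTC AAG TTA CGA CAT CCG GGT ACT — no ATG→stop ORF.
Frame +3 has an ORF of 3 codons (positions 12–20) ≥ 3, so yes.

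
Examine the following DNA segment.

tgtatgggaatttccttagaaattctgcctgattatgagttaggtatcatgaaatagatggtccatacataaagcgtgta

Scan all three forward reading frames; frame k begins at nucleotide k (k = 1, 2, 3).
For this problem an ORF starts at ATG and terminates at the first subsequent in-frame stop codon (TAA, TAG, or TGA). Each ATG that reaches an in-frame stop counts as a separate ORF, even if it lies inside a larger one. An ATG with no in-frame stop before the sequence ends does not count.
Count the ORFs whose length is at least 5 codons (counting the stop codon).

Frame 1: TGT ATG GGA ATT TCC TTA GAA ATT CTG CCT GAT TAT GAG TTA GGT ATC ATG AAA TAG ATG GTC CAT ACA TAA AGC GTG — ATG at 4, stop TAG at 55 → 54 nt; ATG at 49, stop TAG at 55 → 9 nt; ATG at 58, stop TAA at 70 → 15 nt.
Frame 2: GTA TGG GAA TTT CCT TAG AAA TTC TGC CTG ATT ATG AGT TAG GTA TCA TGA AAT AGA TGG TCC ATA CAT AAA GCG TGT — ATG at 35, stop TAG at 41 → 9 nt.
Frame 3: TAT GGG AAT TTC CTT AGA AAT TCT GCC TGA TTA TGA GTT AGG TAT CAT GAA ATA GAT GGT CCA TAC ATA AAG CGT GTA — no ATG→stop ORF.
ORFs ≥ 5 codons: frame 1 4–57 (18 codons), frame 1 58–72 (5 codons). Count = 2.

2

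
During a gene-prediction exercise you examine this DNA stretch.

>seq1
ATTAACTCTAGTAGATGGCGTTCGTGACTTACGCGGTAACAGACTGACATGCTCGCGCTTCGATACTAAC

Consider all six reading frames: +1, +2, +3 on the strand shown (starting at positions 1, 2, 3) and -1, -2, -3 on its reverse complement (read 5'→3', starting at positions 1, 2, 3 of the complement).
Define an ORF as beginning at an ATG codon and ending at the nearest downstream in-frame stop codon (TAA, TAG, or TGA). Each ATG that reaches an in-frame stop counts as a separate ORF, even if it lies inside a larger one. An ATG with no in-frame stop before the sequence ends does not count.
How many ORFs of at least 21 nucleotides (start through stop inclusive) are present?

Reverse complement (5'→3'): GTTAGTATCGAAGCGCGAGCATGTCAGTCTGTTACCGCGTAAGTCACGAACGCCATCTACTAGAGTTAAT
Frame +1: ATT AAC TCT AGT AGA TGG CGT TCG TGA CTT ACG CGG TAA CAG ACT GAC ATG CTC GCG CTT CGA TAC TAA — ATG at 49, stop TAA at 67 → 21 nt.
Frame +2: TTA ACT CTA GTA GAT GGC GTT CGT GAC TTA CGC GGT AAC AGA CTG ACA TGC TCG CGC TTC GAT ACT AAC — no ATG→stop ORF.
Frame +3: TAA CTC TAG TAG ATG GCG TTC GTG ACT TAC GCG GTA ACA GAC TGA CAT GCT CGC GCT TCG ATA CTA — ATG at 15, stop TGA at 45 → 33 nt.
Frame -1: GTT AGT ATC GAA GCG CGA GCA TGT CAG TCT GTT ACC GCG TAA GTC ACG AAC GCC ATC TAC TAG AGT TAA — no ATG→stop ORF.
Frame -2: TTA GTA TCG AAG CGC GAG CAT GTC AGT CTG TTA CCG CGT AAG TCA CGA ACG CCA TCT ACT AGA GTT AAT — no ATG→stop ORF.
Frame -3: TAG TAT CGA AGC GCG AGC ATG TCA GTC TGT TAC CGC GTA AGT CAC GAA CGC CAT CTA CTA GAG TTA — no ATG→stop ORF.
ORFs ≥ 21 nucleotides: frame +1 49–69 (21 nucleotides), frame +3 15–47 (33 nucleotides). Count = 2.

2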